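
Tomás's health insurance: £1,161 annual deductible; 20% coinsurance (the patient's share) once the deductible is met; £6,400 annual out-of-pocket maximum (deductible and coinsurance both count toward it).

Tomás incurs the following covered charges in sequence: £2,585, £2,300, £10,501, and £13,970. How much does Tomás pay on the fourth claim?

£2,394

Claim 1 (£2,585): deductible takes £1,161, £1,424 remains; patient's 20% is £284.80. Patient pays £1,445.80; OOP now £1,445.80.
Claim 2 (£2,300): 20% coinsurance on £2,300 = £460. Patient pays £460; OOP now £1,905.80.
Claim 3 (£10,501): 20% coinsurance on £10,501 = £2,100.20. Patient pays £2,100.20; OOP now £4,006.
Claim 4 (£13,970): deductible already satisfied, so patient's share is 20% × £13,970 = £2,794. Adding that to £4,006 gives £6,800, past the £6,400 cap; patient pays only £6,400 − £4,006 = £2,394.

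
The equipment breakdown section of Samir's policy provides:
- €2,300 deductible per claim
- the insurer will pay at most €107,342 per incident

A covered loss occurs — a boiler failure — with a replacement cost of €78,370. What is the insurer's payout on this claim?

€76,070

Subtract the deductible: €78,370 − €2,300 = €76,070.
€76,070 ≤ €107,342, so the limit doesn't bind; insurer pays €76,070.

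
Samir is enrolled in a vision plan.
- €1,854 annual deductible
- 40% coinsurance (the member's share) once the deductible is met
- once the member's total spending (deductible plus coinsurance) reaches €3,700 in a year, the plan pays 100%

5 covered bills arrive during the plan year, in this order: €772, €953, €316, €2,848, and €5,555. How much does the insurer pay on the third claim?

Claim 1 (€772): fully absorbed by the deductible. Member pays €772; OOP now €772. Plan pays €772 − €772 = €0.
Claim 2 (€953): all of it applies to the deductible. Cost to member: €953. OOP to date €1,725. Plan pays €953 − €953 = €0.
Claim 3 (€316): €129 finishes the deductible; €187 goes to coinsurance; coinsurance €187 × 40% = €74.80. Cost to member: €203.80. OOP to date €1,928.80. Insurer: €316 − €203.80 = €112.20.

€112.20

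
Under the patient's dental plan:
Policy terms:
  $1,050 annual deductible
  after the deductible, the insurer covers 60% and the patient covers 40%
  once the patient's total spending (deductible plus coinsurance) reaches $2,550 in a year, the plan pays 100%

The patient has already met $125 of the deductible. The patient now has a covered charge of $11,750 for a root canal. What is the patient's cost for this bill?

Deductible still to meet: $1,050 − $125 = $925.
After the $925 deductible portion, $11,750 − $925 = $10,825 is subject to coinsurance.
40% of $10,825 = $4,330 falls to the patient.
So the patient owes $925 + $4,330 = $5,255 before any cap.
Adding $5,255 to the $125 already spent would give $5,380, which exceeds the $2,550 cap; the patient pays just $2,550 − $125 = $2,425.

$2,425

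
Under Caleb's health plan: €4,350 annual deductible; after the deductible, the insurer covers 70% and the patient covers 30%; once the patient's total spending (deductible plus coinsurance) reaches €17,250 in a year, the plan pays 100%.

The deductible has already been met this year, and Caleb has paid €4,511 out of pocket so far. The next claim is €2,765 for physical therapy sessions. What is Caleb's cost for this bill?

€829.50

With the deductible met, the entire €2,765 is subject to coinsurance.
Patient's 30% share of €2,765 is €829.50.
Year-to-date out-of-pocket becomes €4,511 + €829.50 = €5,340.50, still under the €17,250 maximum, so no cap applies.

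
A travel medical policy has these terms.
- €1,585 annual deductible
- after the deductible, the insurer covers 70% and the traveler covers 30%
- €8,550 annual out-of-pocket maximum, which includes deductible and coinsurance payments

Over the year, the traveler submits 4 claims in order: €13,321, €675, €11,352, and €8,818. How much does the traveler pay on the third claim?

Claim 1 — €13,321: deductible takes €1,585, €11,736 remains; coinsurance €11,736 × 30% = €3,520.80. Traveler pays €5,105.80; OOP now €5,105.80.
Claim 2 — €675: deductible already satisfied, so traveler's share is 30% × €675 = €202.50. Traveler pays €202.50; OOP now €5,308.30.
Claim 3 — €11,352: 30% coinsurance on €11,352 = €3,405.60. That would push OOP to €8,713.90, over the €8,550 cap, so traveler pays €8,550 − €5,308.30 = €3,241.70.

€3,241.70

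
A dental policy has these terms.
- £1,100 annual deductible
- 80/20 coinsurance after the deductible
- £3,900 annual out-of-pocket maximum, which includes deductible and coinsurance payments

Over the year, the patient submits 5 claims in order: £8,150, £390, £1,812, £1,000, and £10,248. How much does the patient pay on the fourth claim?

Claim 1 — £8,150: deductible takes £1,100, £7,050 remains; 20% of £7,050 = £1,410. Cost to patient: £2,510. OOP to date £2,510.
Claim 2 — £390: deductible already satisfied, so patient's share is 20% × £390 = £78. Patient owes £78 (running OOP £2,588).
Claim 3 — £1,812: 20% coinsurance on £1,812 = £362.40. Patient owes £362.40 (running OOP £2,950.40).
Claim 4 — £1,000: deductible already satisfied, so patient's share is 20% × £1,000 = £200. Patient owes £200 (running OOP £3,150.40).

£200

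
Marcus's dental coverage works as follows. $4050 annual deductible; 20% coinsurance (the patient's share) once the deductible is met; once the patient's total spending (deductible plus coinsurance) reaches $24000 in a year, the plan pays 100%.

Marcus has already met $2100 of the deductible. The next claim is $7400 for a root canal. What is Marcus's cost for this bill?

$3040

Remaining deductible: $4050 − $2100 = $1950.
The remaining $5450 (= $7400 − $1950) moves to coinsurance.
Patient's 20% share of $5450 is $1090.
That puts the patient's cost at $1950 + $1090 = $3040 before any cap.
Total out-of-pocket so far would be $2100 + $3040 = $5140, below the $24000 cap — no reduction.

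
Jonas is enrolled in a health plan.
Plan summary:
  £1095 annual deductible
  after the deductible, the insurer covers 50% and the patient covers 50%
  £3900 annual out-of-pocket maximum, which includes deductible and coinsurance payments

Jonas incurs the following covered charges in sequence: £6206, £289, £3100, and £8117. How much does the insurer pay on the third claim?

£2995

Bill 1, £6206: £1095 to deductible, leaving £5111; patient's 50% is £2555.50. Cost to patient: £3650.50. OOP to date £3650.50. Insurer: £6206 − £3650.50 = £2555.50.
Bill 2, £289: deductible already satisfied, so patient's share is 50% × £289 = £144.50. Patient pays £144.50; OOP now £3795. Insurer: £289 − £144.50 = £144.50.
Bill 3, £3100: deductible already satisfied, so patient's share is 50% × £3100 = £1550. That would push OOP to £5345, over the £3900 cap, so patient pays £3900 − £3795 = £105. Plan pays £3100 − £105 = £2995.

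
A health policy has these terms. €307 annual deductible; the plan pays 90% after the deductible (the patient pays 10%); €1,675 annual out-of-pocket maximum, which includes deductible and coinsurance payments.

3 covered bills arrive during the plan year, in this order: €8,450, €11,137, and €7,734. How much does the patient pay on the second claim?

Claim 1 (€8,450): €307 to deductible, leaving €8,143; coinsurance €8,143 × 10% = €814.30. Cost to patient: €1,121.30. OOP to date €1,121.30.
Claim 2 (€11,137): 10% coinsurance on €11,137 = €1,113.70. Adding that to €1,121.30 gives €2,235, past the €1,675 cap; patient pays only €1,675 − €1,121.30 = €553.70.

€553.70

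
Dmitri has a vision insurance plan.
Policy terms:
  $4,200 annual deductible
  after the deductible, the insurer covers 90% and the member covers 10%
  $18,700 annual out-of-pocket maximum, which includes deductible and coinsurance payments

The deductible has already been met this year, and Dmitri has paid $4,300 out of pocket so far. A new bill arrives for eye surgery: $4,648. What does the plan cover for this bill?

$4,183.20

With the deductible met, the entire $4,648 is subject to coinsurance.
10% of $4,648 = $464.80 falls to the member.
Cumulative spending $4,300 + $464.80 = $4,764.80 stays under the $18,700 maximum.
The plan picks up $4,648 − $464.80 = $4,183.20.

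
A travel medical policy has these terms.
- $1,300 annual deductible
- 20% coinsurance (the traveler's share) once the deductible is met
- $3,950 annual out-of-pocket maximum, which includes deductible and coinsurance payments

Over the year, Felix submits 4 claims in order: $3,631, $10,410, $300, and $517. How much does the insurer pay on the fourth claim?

Claim 1 ($3,631): deductible takes $1,300, $2,331 remains; coinsurance $2,331 × 20% = $466.20. Traveler owes $1,766.20 (running OOP $1,766.20). Plan pays $3,631 − $1,766.20 = $1,864.80.
Claim 2 ($10,410): 20% coinsurance on $10,410 = $2,082. Cost to traveler: $2,082. OOP to date $3,848.20. Plan pays $10,410 − $2,082 = $8,328.
Claim 3 ($300): deductible met; 20% of $300 = $60. Traveler pays $60; OOP now $3,908.20. Insurer: $300 − $60 = $240.
Claim 4 ($517): deductible already satisfied, so traveler's share is 20% × $517 = $103.40. OOP would hit $4,011.60 > $3,950, so the cap limits the traveler to $3,950 − $3,908.20 = $41.80. Plan pays $517 − $41.80 = $475.20.

$475.20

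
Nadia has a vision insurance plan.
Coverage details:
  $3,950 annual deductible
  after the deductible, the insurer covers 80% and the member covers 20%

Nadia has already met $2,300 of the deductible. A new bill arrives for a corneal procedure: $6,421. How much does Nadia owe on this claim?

$2,604.20

Remaining deductible: $3,950 − $2,300 = $1,650.
After the $1,650 deductible portion, $6,421 − $1,650 = $4,771 is subject to coinsurance.
Coinsurance: $4,771 × 20% = $954.20.
Member responsibility: $1,650 + $954.20 = $2,604.20.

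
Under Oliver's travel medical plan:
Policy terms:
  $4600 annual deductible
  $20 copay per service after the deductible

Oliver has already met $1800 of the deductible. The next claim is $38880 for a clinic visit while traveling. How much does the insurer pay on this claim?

Remaining deductible: $4600 − $1800 = $2800.
That leaves $38880 − $2800 = $36080 for the copay.
Copay on this service: $20.
So the traveler owes $2800 + $20 = $2820.
The insurer covers the remainder: $38880 − $2820 = $36060.

$36060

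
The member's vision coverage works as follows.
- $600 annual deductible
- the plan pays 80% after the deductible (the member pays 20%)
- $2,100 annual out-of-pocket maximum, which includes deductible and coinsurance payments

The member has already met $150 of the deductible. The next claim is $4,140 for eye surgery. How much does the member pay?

Remaining deductible: $600 − $150 = $450.
The remaining $3,690 (= $4,140 − $450) moves to coinsurance.
20% of $3,690 = $738 falls to the member.
Member responsibility before any cap: $450 + $738 = $1,188.
Year-to-date out-of-pocket becomes $150 + $1,188 = $1,338, still under the $2,100 maximum, so no cap applies.

$1,188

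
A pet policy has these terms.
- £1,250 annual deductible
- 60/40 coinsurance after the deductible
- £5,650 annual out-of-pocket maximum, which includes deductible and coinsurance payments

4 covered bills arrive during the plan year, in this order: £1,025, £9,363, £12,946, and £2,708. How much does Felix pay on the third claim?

£744.80

#1 (£1,025): fully absorbed by the deductible. Owner pays £1,025; OOP now £1,025.
#2 (£9,363): £225 finishes the deductible; £9,138 goes to coinsurance; owner's 40% is £3,655.20. Owner owes £3,880.20 (running OOP £4,905.20).
#3 (£12,946): deductible already satisfied, so owner's share is 40% × £12,946 = £5,178.40. That would push OOP to £10,083.60, over the £5,650 cap, so owner pays £5,650 − £4,905.20 = £744.80.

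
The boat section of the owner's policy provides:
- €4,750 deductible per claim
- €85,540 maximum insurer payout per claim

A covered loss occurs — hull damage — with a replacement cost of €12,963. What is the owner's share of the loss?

€4,750

Subtract the deductible: €12,963 − €4,750 = €8,213.
€8,213 is within the €85,540 limit, so the insurer pays €8,213.
Out of pocket: €12,963 − €8,213 = €4,750.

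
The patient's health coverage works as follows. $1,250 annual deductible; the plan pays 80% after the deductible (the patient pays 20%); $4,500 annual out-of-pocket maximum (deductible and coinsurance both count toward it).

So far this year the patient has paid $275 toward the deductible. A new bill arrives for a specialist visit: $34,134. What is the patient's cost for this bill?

Remaining deductible: $1,250 − $275 = $975.
The remaining $33,159 (= $34,134 − $975) moves to coinsurance.
20% of $33,159 = $6,631.80 falls to the patient.
Patient responsibility before any cap: $975 + $6,631.80 = $7,606.80.
That would bring total out-of-pocket to $7,881.80, past the $4,500 cap. The patient is capped at $4,500 − $275 = $4,225 on this claim.

$4,225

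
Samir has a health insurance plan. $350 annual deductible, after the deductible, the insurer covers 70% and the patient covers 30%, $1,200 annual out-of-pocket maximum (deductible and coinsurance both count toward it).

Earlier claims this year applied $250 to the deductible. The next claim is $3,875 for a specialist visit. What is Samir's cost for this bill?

$950

$250 of the $350 deductible is already met, leaving $100.
That leaves $3,875 − $100 = $3,775 for coinsurance.
Patient's 30% share of $3,775 is $1,132.50.
Patient responsibility before any cap: $100 + $1,132.50 = $1,232.50.
Adding $1,232.50 to the $250 already spent would give $1,482.50, which exceeds the $1,200 cap; the patient pays just $1,200 − $250 = $950.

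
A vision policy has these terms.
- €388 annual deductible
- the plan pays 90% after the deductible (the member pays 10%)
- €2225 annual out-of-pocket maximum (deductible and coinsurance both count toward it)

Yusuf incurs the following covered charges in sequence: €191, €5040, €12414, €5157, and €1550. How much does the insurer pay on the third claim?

€11172.60

Claim 1 (€191): fully absorbed by the deductible. Member owes €191 (running OOP €191). Insurer: €191 − €191 = €0.
Claim 2 (€5040): €197 finishes the deductible; €4843 goes to coinsurance; coinsurance €4843 × 10% = €484.30. Member owes €681.30 (running OOP €872.30). Insurer: €5040 − €681.30 = €4358.70.
Claim 3 (€12414): deductible already satisfied, so member's share is 10% × €12414 = €1241.40. Member pays €1241.40; OOP now €2113.70. Plan pays €12414 − €1241.40 = €11172.60.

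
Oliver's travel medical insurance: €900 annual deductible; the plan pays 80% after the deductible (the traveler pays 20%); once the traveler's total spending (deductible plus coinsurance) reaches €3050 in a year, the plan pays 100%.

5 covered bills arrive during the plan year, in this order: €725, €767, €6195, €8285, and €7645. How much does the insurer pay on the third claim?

Claim 1 — €725: entire amount goes to the deductible. Traveler owes €725 (running OOP €725). Insurer: €725 − €725 = €0.
Claim 2 — €767: deductible takes €175, €592 remains; traveler's 20% is €118.40. Traveler pays €293.40; OOP now €1018.40. Insurer: €767 − €293.40 = €473.60.
Claim 3 — €6195: deductible already satisfied, so traveler's share is 20% × €6195 = €1239. Traveler pays €1239; OOP now €2257.40. Insurer: €6195 − €1239 = €4956.

€4956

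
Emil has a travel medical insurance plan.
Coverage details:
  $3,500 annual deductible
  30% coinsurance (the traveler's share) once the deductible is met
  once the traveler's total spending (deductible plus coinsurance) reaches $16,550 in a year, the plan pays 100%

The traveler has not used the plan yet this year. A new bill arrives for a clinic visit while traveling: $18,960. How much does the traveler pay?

$8,138

Nothing has been paid toward the $3,500 deductible, so the first $3,500 of this charge is applied there.
After the $3,500 deductible portion, $18,960 − $3,500 = $15,460 is subject to coinsurance.
30% of $15,460 = $4,638 falls to the traveler.
So the traveler owes $3,500 + $4,638 = $8,138 before any cap.
Total out-of-pocket so far would be $0 + $8,138 = $8,138, below the $16,550 cap — no reduction.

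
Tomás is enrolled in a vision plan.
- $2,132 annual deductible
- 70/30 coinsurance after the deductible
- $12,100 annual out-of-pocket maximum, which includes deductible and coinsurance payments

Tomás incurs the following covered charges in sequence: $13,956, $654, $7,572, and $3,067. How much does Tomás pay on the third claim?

#1 ($13,956): deductible takes $2,132, $11,824 remains; coinsurance $11,824 × 30% = $3,547.20. Member owes $5,679.20 (running OOP $5,679.20).
#2 ($654): deductible met; 30% of $654 = $196.20. Member owes $196.20 (running OOP $5,875.40).
#3 ($7,572): 30% coinsurance on $7,572 = $2,271.60. Cost to member: $2,271.60. OOP to date $8,147.

$2,271.60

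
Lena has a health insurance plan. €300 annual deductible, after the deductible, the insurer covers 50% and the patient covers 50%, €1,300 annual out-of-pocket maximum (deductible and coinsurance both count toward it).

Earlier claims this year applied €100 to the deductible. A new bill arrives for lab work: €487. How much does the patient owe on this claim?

€100 of the €300 deductible is already met, leaving €200.
That leaves €487 − €200 = €287 for coinsurance.
Patient's 50% share of €287 is €143.50.
That puts the patient's cost at €200 + €143.50 = €343.50 before any cap.
Total out-of-pocket so far would be €100 + €343.50 = €443.50, below the €1,300 cap — no reduction.

€343.50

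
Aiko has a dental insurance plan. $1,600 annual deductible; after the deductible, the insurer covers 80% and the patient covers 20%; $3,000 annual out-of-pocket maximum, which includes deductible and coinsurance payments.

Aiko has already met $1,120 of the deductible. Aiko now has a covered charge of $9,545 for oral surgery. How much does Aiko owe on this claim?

$1,880

$1,120 of the $1,600 deductible is already met, leaving $480.
That leaves $9,545 − $480 = $9,065 for coinsurance.
20% of $9,065 = $1,813 falls to the patient.
That puts the patient's cost at $480 + $1,813 = $2,293 before any cap.
Adding $2,293 to the $1,120 already spent would give $3,413, which exceeds the $3,000 cap; the patient pays just $3,000 − $1,120 = $1,880.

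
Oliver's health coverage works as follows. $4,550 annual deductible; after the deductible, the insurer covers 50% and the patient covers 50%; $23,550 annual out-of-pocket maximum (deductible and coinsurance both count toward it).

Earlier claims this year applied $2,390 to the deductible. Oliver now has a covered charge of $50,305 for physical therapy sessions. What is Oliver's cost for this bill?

$21,160

Remaining deductible: $4,550 − $2,390 = $2,160.
The remaining $48,145 (= $50,305 − $2,160) moves to coinsurance.
50% of $48,145 = $24,072.50 falls to the patient.
Patient responsibility before any cap: $2,160 + $24,072.50 = $26,232.50.
Adding $26,232.50 to the $2,390 already spent would give $28,622.50, which exceeds the $23,550 cap; the patient pays just $23,550 − $2,390 = $21,160.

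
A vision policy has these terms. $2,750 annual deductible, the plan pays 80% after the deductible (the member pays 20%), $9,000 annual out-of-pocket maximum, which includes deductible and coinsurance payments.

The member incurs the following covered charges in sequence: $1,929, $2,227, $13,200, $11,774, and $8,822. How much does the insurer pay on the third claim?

Bill 1, $1,929: fully absorbed by the deductible. Cost to member: $1,929. OOP to date $1,929. Insurer: $1,929 − $1,929 = $0.
Bill 2, $2,227: $821 to deductible, leaving $1,406; coinsurance $1,406 × 20% = $281.20. Member owes $1,102.20 (running OOP $3,031.20). Insurer: $2,227 − $1,102.20 = $1,124.80.
Bill 3, $13,200: deductible met; 20% of $13,200 = $2,640. Member owes $2,640 (running OOP $5,671.20). Insurer: $13,200 − $2,640 = $10,560.

$10,560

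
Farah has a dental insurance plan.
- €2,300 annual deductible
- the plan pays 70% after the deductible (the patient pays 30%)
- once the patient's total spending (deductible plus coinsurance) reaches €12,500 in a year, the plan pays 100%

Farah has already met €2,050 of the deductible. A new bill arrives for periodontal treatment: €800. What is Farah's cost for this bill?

€415

Deductible still to meet: €2,300 − €2,050 = €250.
After the €250 deductible portion, €800 − €250 = €550 is subject to coinsurance.
30% of €550 = €165 falls to the patient.
That puts the patient's cost at €250 + €165 = €415 before any cap.
Year-to-date out-of-pocket becomes €2,050 + €415 = €2,465, still under the €12,500 maximum, so no cap applies.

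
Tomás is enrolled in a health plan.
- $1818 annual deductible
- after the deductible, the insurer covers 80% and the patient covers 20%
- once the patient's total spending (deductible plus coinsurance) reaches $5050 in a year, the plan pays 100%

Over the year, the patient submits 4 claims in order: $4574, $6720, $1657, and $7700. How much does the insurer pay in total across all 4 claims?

#1 ($4574): deductible takes $1818, $2756 remains; 20% of $2756 = $551.20. Cost to patient: $2369.20. OOP to date $2369.20. Insurer: $4574 − $2369.20 = $2204.80.
#2 ($6720): deductible met; 20% of $6720 = $1344. Patient owes $1344 (running OOP $3713.20). Plan pays $6720 − $1344 = $5376.
#3 ($1657): 20% coinsurance on $1657 = $331.40. Patient owes $331.40 (running OOP $4044.60). Insurer: $1657 − $331.40 = $1325.60.
#4 ($7700): deductible met; 20% of $7700 = $1540. OOP would hit $5584.60 > $5050, so the cap limits the patient to $5050 − $4044.60 = $1005.40. Plan pays $7700 − $1005.40 = $6694.60.
Insurer total: $2204.80 + $5376 + $1325.60 + $6694.60 = $15601.

$15601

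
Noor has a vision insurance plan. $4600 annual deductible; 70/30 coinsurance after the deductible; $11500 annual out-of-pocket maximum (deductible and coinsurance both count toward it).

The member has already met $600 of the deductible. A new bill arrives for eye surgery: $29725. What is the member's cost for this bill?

$10900

Remaining deductible: $4600 − $600 = $4000.
The remaining $25725 (= $29725 − $4000) moves to coinsurance.
Coinsurance: $25725 × 30% = $7717.50.
So the member owes $4000 + $7717.50 = $11717.50 before any cap.
Adding $11717.50 to the $600 already spent would give $12317.50, which exceeds the $11500 cap; the member pays just $11500 − $600 = $10900.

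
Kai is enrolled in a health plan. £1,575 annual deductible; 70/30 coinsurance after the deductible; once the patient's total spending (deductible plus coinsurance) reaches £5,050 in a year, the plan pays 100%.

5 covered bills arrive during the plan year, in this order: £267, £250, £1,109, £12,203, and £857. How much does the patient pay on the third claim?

Bill 1, £267: entire amount goes to the deductible. Patient owes £267 (running OOP £267).
Bill 2, £250: entire amount goes to the deductible. Patient pays £250; OOP now £517.
Bill 3, £1,109: deductible takes £1,058, £51 remains; coinsurance £51 × 30% = £15.30. Cost to patient: £1,073.30. OOP to date £1,590.30.

£1,073.30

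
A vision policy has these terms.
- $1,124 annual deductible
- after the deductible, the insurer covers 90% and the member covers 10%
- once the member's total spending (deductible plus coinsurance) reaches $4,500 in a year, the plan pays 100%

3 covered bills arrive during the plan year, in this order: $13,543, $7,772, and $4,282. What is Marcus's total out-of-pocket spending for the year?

Claim 1 — $13,543: $1,124 finishes the deductible; $12,419 goes to coinsurance; member's 10% is $1,241.90. Member owes $2,365.90 (running OOP $2,365.90).
Claim 2 — $7,772: deductible already satisfied, so member's share is 10% × $7,772 = $777.20. Member pays $777.20; OOP now $3,143.10.
Claim 3 — $4,282: deductible met; 10% of $4,282 = $428.20. Member pays $428.20; OOP now $3,571.30.
Total paid by the member: $2,365.90 + $777.20 + $428.20 = $3,571.30.

$3,571.30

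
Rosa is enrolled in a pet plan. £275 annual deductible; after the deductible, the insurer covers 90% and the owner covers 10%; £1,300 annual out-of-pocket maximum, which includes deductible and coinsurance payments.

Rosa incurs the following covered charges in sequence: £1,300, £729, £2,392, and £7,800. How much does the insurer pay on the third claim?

Claim 1 — £1,300: deductible takes £275, £1,025 remains; coinsurance £1,025 × 10% = £102.50. Owner owes £377.50 (running OOP £377.50). Plan pays £1,300 − £377.50 = £922.50.
Claim 2 — £729: 10% coinsurance on £729 = £72.90. Cost to owner: £72.90. OOP to date £450.40. Insurer: £729 − £72.90 = £656.10.
Claim 3 — £2,392: deductible already satisfied, so owner's share is 10% × £2,392 = £239.20. Cost to owner: £239.20. OOP to date £689.60. Plan pays £2,392 − £239.20 = £2,152.80.

£2,152.80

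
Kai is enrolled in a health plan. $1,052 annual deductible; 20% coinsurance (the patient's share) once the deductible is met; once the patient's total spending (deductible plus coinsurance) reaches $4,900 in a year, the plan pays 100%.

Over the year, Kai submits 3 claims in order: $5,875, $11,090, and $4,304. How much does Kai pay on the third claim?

$665.40

Claim 1 ($5,875): deductible takes $1,052, $4,823 remains; 20% of $4,823 = $964.60. Patient pays $2,016.60; OOP now $2,016.60.
Claim 2 ($11,090): deductible met; 20% of $11,090 = $2,218. Patient pays $2,218; OOP now $4,234.60.
Claim 3 ($4,304): 20% coinsurance on $4,304 = $860.80. Adding that to $4,234.60 gives $5,095.40, past the $4,900 cap; patient pays only $4,900 − $4,234.60 = $665.40.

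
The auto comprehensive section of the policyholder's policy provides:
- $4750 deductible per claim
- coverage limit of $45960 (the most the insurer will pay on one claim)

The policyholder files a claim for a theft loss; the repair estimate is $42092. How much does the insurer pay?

$37342

After the deductible, $42092 − $4750 = $37342 remains.
$37342 ≤ $45960, so the limit doesn't bind; insurer pays $37342.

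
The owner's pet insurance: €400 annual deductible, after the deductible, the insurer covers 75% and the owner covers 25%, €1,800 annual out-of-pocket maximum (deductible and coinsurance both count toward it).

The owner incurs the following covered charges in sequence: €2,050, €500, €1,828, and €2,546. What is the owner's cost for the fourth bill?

#1 (€2,050): €400 to deductible, leaving €1,650; coinsurance €1,650 × 25% = €412.50. Cost to owner: €812.50. OOP to date €812.50.
#2 (€500): deductible already satisfied, so owner's share is 25% × €500 = €125. Owner pays €125; OOP now €937.50.
#3 (€1,828): 25% coinsurance on €1,828 = €457. Owner pays €457; OOP now €1,394.50.
#4 (€2,546): deductible already satisfied, so owner's share is 25% × €2,546 = €636.50. Adding that to €1,394.50 gives €2,031, past the €1,800 cap; owner pays only €1,800 − €1,394.50 = €405.50.

€405.50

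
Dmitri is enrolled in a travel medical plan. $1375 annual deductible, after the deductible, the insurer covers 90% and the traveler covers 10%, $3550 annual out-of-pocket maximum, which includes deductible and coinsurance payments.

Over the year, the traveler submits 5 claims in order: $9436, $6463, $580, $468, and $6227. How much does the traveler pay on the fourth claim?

$46.80

Bill 1, $9436: $1375 finishes the deductible; $8061 goes to coinsurance; coinsurance $8061 × 10% = $806.10. Traveler owes $2181.10 (running OOP $2181.10).
Bill 2, $6463: 10% coinsurance on $6463 = $646.30. Traveler owes $646.30 (running OOP $2827.40).
Bill 3, $580: deductible already satisfied, so traveler's share is 10% × $580 = $58. Cost to traveler: $58. OOP to date $2885.40.
Bill 4, $468: deductible already satisfied, so traveler's share is 10% × $468 = $46.80. Traveler pays $46.80; OOP now $2932.20.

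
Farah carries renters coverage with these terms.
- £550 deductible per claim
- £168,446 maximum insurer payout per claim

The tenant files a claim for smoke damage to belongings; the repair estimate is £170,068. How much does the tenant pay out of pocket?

£1,622

After the deductible, £170,068 − £550 = £169,518 remains.
Since £169,518 > £168,446, the payout is capped at £168,446.
The tenant bears the rest of the original loss: £170,068 − £168,446 = £1,622.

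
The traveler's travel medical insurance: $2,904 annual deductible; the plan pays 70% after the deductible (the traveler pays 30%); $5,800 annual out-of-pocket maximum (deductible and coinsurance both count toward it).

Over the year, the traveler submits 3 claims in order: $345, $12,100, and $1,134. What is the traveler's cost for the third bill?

#1 ($345): fully absorbed by the deductible. Traveler owes $345 (running OOP $345).
#2 ($12,100): $2,559 to deductible, leaving $9,541; traveler's 30% is $2,862.30. Cost to traveler: $5,421.30. OOP to date $5,766.30.
#3 ($1,134): deductible met; 30% of $1,134 = $340.20. That would push OOP to $6,106.50, over the $5,800 cap, so traveler pays $5,800 − $5,766.30 = $33.70.

$33.70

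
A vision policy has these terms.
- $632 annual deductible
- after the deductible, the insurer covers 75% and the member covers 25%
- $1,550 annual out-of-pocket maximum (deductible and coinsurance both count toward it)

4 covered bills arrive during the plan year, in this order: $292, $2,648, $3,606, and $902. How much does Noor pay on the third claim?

Bill 1, $292: fully absorbed by the deductible. Cost to member: $292. OOP to date $292.
Bill 2, $2,648: $340 to deductible, leaving $2,308; 25% of $2,308 = $577. Member pays $917; OOP now $1,209.
Bill 3, $3,606: deductible met; 25% of $3,606 = $901.50. Adding that to $1,209 gives $2,110.50, past the $1,550 cap; member pays only $1,550 − $1,209 = $341.

$341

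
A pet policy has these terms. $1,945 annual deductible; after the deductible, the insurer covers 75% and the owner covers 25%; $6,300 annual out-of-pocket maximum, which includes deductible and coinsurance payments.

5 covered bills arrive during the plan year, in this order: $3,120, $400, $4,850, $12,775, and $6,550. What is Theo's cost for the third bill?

Claim 1 — $3,120: $1,945 finishes the deductible; $1,175 goes to coinsurance; 25% of $1,175 = $293.75. Cost to owner: $2,238.75. OOP to date $2,238.75.
Claim 2 — $400: 25% coinsurance on $400 = $100. Cost to owner: $100. OOP to date $2,338.75.
Claim 3 — $4,850: deductible met; 25% of $4,850 = $1,212.50. Owner pays $1,212.50; OOP now $3,551.25.

$1,212.50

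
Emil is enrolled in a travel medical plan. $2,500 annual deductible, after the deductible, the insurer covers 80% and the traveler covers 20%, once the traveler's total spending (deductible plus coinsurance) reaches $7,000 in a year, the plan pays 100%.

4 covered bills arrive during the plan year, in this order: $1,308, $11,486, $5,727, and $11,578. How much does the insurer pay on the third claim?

$4,581.60

Claim 1 — $1,308: all of it applies to the deductible. Traveler owes $1,308 (running OOP $1,308). Plan pays $1,308 − $1,308 = $0.
Claim 2 — $11,486: $1,192 to deductible, leaving $10,294; traveler's 20% is $2,058.80. Traveler pays $3,250.80; OOP now $4,558.80. Plan pays $11,486 − $3,250.80 = $8,235.20.
Claim 3 — $5,727: deductible already satisfied, so traveler's share is 20% × $5,727 = $1,145.40. Cost to traveler: $1,145.40. OOP to date $5,704.20. Insurer: $5,727 − $1,145.40 = $4,581.60.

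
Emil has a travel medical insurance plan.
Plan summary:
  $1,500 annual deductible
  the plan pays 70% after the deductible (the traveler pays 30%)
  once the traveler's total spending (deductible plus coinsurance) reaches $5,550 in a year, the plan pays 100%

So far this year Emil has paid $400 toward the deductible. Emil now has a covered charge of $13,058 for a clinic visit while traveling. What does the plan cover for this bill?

$8,370.60

Deductible still to meet: $1,500 − $400 = $1,100.
That leaves $13,058 − $1,100 = $11,958 for coinsurance.
30% of $11,958 = $3,587.40 falls to the traveler.
So the traveler owes $1,100 + $3,587.40 = $4,687.40 before any cap.
Cumulative spending $400 + $4,687.40 = $5,087.40 stays under the $5,550 maximum.
Insurer pays the balance: $13,058 − $4,687.40 = $8,370.60.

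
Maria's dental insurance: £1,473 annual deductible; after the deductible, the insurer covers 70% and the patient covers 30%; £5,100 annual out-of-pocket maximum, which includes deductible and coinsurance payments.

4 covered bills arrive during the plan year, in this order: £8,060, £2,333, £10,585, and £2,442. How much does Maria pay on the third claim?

£951

Bill 1, £8,060: £1,473 finishes the deductible; £6,587 goes to coinsurance; 30% of £6,587 = £1,976.10. Cost to patient: £3,449.10. OOP to date £3,449.10.
Bill 2, £2,333: deductible already satisfied, so patient's share is 30% × £2,333 = £699.90. Patient pays £699.90; OOP now £4,149.
Bill 3, £10,585: deductible already satisfied, so patient's share is 30% × £10,585 = £3,175.50. Adding that to £4,149 gives £7,324.50, past the £5,100 cap; patient pays only £5,100 − £4,149 = £951.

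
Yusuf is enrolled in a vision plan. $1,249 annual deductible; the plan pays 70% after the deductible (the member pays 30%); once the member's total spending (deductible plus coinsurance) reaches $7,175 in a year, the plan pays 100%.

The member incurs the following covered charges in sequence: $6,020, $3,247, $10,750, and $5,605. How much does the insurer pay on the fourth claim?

$5,309.40

Claim 1 — $6,020: $1,249 to deductible, leaving $4,771; coinsurance $4,771 × 30% = $1,431.30. Member owes $2,680.30 (running OOP $2,680.30). Plan pays $6,020 − $2,680.30 = $3,339.70.
Claim 2 — $3,247: 30% coinsurance on $3,247 = $974.10. Member pays $974.10; OOP now $3,654.40. Plan pays $3,247 − $974.10 = $2,272.90.
Claim 3 — $10,750: deductible met; 30% of $10,750 = $3,225. Cost to member: $3,225. OOP to date $6,879.40. Insurer: $10,750 − $3,225 = $7,525.
Claim 4 — $5,605: deductible met; 30% of $5,605 = $1,681.50. Adding that to $6,879.40 gives $8,560.90, past the $7,175 cap; member pays only $7,175 − $6,879.40 = $295.60. Insurer: $5,605 − $295.60 = $5,309.40.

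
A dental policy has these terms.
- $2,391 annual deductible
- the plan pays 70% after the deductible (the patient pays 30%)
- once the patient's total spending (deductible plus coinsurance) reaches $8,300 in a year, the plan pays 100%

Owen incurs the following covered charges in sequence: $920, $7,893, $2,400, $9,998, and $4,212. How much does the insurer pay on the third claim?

$1,680

Claim 1 ($920): entire amount goes to the deductible. Cost to patient: $920. OOP to date $920. Insurer: $920 − $920 = $0.
Claim 2 ($7,893): deductible takes $1,471, $6,422 remains; 30% of $6,422 = $1,926.60. Patient owes $3,397.60 (running OOP $4,317.60). Insurer: $7,893 − $3,397.60 = $4,495.40.
Claim 3 ($2,400): deductible met; 30% of $2,400 = $720. Cost to patient: $720. OOP to date $5,037.60. Insurer: $2,400 − $720 = $1,680.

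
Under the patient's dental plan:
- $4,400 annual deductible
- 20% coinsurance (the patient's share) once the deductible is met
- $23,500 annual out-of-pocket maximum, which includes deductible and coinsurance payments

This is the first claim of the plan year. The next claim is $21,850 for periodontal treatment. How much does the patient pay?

$7,890

Deductible not yet touched, so the first $4,400 of the bill goes to the deductible.
After the $4,400 deductible portion, $21,850 − $4,400 = $17,450 is subject to coinsurance.
Patient's 20% share of $17,450 is $3,490.
So the patient owes $4,400 + $3,490 = $7,890 before any cap.
Total out-of-pocket so far would be $0 + $7,890 = $7,890, below the $23,500 cap — no reduction.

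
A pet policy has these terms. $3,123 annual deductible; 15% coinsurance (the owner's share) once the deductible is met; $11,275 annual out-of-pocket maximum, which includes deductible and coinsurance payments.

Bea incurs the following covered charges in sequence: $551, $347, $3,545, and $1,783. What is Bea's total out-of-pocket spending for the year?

#1 ($551): fully absorbed by the deductible. Cost to owner: $551. OOP to date $551.
#2 ($347): all of it applies to the deductible. Owner owes $347 (running OOP $898).
#3 ($3,545): $2,225 finishes the deductible; $1,320 goes to coinsurance; coinsurance $1,320 × 15% = $198. Owner owes $2,423 (running OOP $3,321).
#4 ($1,783): deductible already satisfied, so owner's share is 15% × $1,783 = $267.45. Cost to owner: $267.45. OOP to date $3,588.45.
Summing the owner's payments: $551 + $347 + $2,423 + $267.45 = $3,588.45.

$3,588.45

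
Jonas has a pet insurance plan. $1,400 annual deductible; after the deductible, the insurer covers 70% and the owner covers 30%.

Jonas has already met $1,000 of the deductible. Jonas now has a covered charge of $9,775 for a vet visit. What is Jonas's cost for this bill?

$3,212.50

Deductible still to meet: $1,400 − $1,000 = $400.
After the $400 deductible portion, $9,775 − $400 = $9,375 is subject to coinsurance.
Owner's 30% share of $9,375 is $2,812.50.
So the owner owes $400 + $2,812.50 = $3,212.50.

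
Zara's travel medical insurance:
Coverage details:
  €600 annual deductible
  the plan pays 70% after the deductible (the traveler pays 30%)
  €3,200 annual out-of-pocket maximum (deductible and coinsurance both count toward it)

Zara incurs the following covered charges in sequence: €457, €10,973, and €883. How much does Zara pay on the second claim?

#1 (€457): all of it applies to the deductible. Traveler pays €457; OOP now €457.
#2 (€10,973): €143 finishes the deductible; €10,830 goes to coinsurance; coinsurance €10,830 × 30% = €3,249. Together that's €143 + €3,249 = €3,392. That would push OOP to €3,849, over the €3,200 cap, so traveler pays €3,200 − €457 = €2,743.

€2,743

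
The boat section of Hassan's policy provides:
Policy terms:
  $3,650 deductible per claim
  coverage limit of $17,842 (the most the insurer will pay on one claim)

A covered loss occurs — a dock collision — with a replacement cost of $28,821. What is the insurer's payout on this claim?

Subtract the deductible: $28,821 − $3,650 = $25,171.
The $17,842 per-incident cap binds; insurer pays $17,842.

$17,842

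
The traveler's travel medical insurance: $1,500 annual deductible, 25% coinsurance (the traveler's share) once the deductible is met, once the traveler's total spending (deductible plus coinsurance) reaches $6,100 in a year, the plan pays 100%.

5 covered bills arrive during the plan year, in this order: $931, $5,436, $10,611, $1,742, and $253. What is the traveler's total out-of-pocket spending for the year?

#1 ($931): all of it applies to the deductible. Traveler pays $931; OOP now $931.
#2 ($5,436): $569 to deductible, leaving $4,867; coinsurance $4,867 × 25% = $1,216.75. Traveler pays $1,785.75; OOP now $2,716.75.
#3 ($10,611): 25% coinsurance on $10,611 = $2,652.75. Traveler owes $2,652.75 (running OOP $5,369.50).
#4 ($1,742): deductible already satisfied, so traveler's share is 25% × $1,742 = $435.50. Cost to traveler: $435.50. OOP to date $5,805.
#5 ($253): deductible met; 25% of $253 = $63.25. Traveler owes $63.25 (running OOP $5,868.25).
Summing the traveler's payments: $931 + $1,785.75 + $2,652.75 + $435.50 + $63.25 = $5,868.25.

$5,868.25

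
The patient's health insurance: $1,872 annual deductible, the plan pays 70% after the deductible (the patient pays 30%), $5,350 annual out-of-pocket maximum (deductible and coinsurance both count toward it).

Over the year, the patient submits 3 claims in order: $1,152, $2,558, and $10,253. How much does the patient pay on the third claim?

$2,926.60

Claim 1 — $1,152: all of it applies to the deductible. Cost to patient: $1,152. OOP to date $1,152.
Claim 2 — $2,558: $720 finishes the deductible; $1,838 goes to coinsurance; coinsurance $1,838 × 30% = $551.40. Patient owes $1,271.40 (running OOP $2,423.40).
Claim 3 — $10,253: deductible already satisfied, so patient's share is 30% × $10,253 = $3,075.90. That would push OOP to $5,499.30, over the $5,350 cap, so patient pays $5,350 − $2,423.40 = $2,926.60.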